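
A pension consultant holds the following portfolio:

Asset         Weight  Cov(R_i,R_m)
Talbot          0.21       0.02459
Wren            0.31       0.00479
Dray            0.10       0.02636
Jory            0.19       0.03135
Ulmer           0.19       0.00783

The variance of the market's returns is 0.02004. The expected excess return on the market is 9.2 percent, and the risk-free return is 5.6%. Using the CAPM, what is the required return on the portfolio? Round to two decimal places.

13.28%

β_Talbot = 0.02459 / 0.02004 = 1.2270
β_Wren = 0.00479 / 0.02004 = 0.2390
β_Dray = 0.02636 / 0.02004 = 1.3154
β_Jory = 0.03135 / 0.02004 = 1.5644
β_Ulmer = 0.00783 / 0.02004 = 0.3907
β_P = Σ w_i β_i = 0.21×1.2270 + 0.31×0.2390 + 0.10×1.3154 + 0.19×1.5644 + 0.19×0.3907 = 0.8348
E(R_P) = R_f + β_P × MRP = 5.6% + 0.8348 × 9.2% = 13.28%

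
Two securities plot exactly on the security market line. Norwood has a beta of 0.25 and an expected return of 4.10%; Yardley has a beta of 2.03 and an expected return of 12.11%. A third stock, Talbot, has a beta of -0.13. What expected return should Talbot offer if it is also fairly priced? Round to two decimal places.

2.39%

MRP (SML slope) = (12.11% − 4.10%) / (2.03 − 0.25) = 8.01% / 1.78 = 4.5000%
R_f (intercept) = 4.10% − 0.25 × 4.5000% = 2.9750%
E(R_Talbot) = R_f + β × MRP = 2.9750% + -0.13 × 4.5000% = 2.39%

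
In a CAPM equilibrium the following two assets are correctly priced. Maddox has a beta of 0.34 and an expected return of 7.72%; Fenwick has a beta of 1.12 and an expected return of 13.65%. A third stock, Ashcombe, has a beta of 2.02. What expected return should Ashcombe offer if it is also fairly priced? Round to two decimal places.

20.49%

MRP (SML slope) = (13.65% − 7.72%) / (1.12 − 0.34) = 5.93% / 0.78 = 7.6026%
R_f (intercept) = 7.72% − 0.34 × 7.6026% = 5.1351%
E(R_Ashcombe) = R_f + β × MRP = 5.1351% + 2.02 × 7.6026% = 20.49%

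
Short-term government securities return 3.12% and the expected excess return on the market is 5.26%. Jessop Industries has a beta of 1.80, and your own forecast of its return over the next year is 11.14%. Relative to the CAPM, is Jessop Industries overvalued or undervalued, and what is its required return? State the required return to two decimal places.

Overvalued; required return 12.59%

Required return = R_f + β·MRP = 3.12% + 1.80 × 5.26% = 12.59%
Forecast 11.14% < required 12.59% → the stock plots below the SML → overvalued.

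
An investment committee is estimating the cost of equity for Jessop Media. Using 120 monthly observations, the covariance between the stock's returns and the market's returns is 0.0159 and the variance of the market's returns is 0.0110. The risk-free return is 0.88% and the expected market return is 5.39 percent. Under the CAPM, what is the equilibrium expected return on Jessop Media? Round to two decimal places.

7.40%

β = Cov(R_i, R_m) / Var(R_m) = 0.0159 / 0.0110 = 1.4455
MRP = 5.39% − 0.88% = 4.51%
E(R) = R_f + β × MRP = 0.88% + 1.4455 × 4.51% = 7.40%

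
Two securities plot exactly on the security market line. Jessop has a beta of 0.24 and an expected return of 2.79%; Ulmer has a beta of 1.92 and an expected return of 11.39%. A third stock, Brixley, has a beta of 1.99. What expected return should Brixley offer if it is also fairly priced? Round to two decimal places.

11.75%

MRP (SML slope) = (11.39% − 2.79%) / (1.92 − 0.24) = 8.60% / 1.68 = 5.1190%
R_f (intercept) = 2.79% − 0.24 × 5.1190% = 1.5614%
E(R_Brixley) = R_f + β × MRP = 1.5614% + 1.99 × 5.1190% = 11.75%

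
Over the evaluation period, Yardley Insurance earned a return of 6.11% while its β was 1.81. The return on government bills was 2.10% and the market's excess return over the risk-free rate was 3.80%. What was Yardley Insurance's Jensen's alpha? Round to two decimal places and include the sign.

-2.87%

CAPM benchmark = R_f + β(R_m − R_f) = 2.10% + 1.81 × 3.80% = 8.9780%
α = actual − benchmark = 6.11% − 8.9780% = -2.87%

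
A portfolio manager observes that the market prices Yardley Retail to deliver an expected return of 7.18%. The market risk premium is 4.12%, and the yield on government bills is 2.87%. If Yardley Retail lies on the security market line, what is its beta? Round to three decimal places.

1.046

β = (E(R) − R_f) / MRP = (7.18% − 2.87%) / 4.12% = 4.31% / 4.12% = 1.046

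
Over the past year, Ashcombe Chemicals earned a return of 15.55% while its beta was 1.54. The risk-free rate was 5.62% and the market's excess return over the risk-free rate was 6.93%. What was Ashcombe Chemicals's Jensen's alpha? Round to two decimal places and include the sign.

CAPM benchmark = R_f + β(R_m − R_f) = 5.62% + 1.54 × 6.93% = 16.2922%
α = actual − benchmark = 15.55% − 16.2922% = -0.74%

-0.74%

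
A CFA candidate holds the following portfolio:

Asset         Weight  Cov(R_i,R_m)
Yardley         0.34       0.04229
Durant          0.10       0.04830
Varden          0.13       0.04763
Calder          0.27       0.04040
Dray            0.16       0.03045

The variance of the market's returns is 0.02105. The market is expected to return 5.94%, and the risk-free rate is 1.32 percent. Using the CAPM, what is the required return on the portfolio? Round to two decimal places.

β_Yardley = 0.04229 / 0.02105 = 2.0090
β_Durant = 0.04830 / 0.02105 = 2.2945
β_Varden = 0.04763 / 0.02105 = 2.2627
β_Calder = 0.04040 / 0.02105 = 1.9192
β_Dray = 0.03045 / 0.02105 = 1.4466
β_P = Σ w_i β_i = 0.34×2.0090 + 0.10×2.2945 + 0.13×2.2627 + 0.27×1.9192 + 0.16×1.4466 = 1.9563
MRP = 5.94% − 1.32% = 4.62%
E(R_P) = R_f + β_P × MRP = 1.32% + 1.9563 × 4.62% = 10.36%

10.36%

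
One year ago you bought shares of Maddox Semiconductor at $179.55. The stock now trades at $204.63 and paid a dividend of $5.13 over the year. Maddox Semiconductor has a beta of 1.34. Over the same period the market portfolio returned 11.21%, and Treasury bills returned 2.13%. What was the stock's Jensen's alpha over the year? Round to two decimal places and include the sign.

+2.53%

Realised HPR = (P1 + D1 − P0) / P0 = (204.63 + 5.13 − 179.55) / 179.55 = 30.21 / 179.55 = 16.8254%
MRP = 11.21% − 2.13% = 9.08%
CAPM required = R_f + β·MRP = 2.13% + 1.34 × 9.08% = 14.2972%
α = realised − required = 16.8254% − 14.2972% = +2.53%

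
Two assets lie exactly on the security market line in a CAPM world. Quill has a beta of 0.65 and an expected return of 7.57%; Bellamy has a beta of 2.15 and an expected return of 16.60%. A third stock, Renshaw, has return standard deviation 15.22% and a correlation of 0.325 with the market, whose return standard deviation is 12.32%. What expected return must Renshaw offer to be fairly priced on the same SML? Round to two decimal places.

MRP = (16.60% − 7.57%) / (2.15 − 0.65) = 6.0200%
R_f = 7.57% − 0.65 × 6.0200% = 3.6570%
β_Renshaw = ρ·σ_i/σ_m = 0.325 × 15.22 / 12.32 = 0.4015
E(R_Renshaw) = R_f + β × MRP = 3.6570% + 0.4015 × 6.0200% = 6.07%

6.07%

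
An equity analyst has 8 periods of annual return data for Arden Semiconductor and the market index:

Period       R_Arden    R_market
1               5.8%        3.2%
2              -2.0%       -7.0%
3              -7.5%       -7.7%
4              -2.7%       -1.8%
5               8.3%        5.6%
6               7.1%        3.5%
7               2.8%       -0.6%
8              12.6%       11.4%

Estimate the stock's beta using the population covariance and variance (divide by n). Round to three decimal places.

Mean R_i = (5.8 − 2.0 − 7.5 − 2.7 + 8.3 + 7.1 + 2.8 + 12.6) / 8 = 3.0500%
Mean R_m = (3.2 − 7.0 − 7.7 − 1.8 + 5.6 + 3.5 − 0.6 + 11.4) / 8 = 0.8250%
Σ(R_i − R̄_i)(R_m − R̄_m) = 288.3300  ⇒  Cov = 288.3300 / 8 = 36.0413
Σ(R_m − R̄_m)² = 290.2550  ⇒  Var(R_m) = 290.2550 / 8 = 36.2819
β = Cov / Var(R_m) = 36.0413 / 36.2819 = 0.9934

0.993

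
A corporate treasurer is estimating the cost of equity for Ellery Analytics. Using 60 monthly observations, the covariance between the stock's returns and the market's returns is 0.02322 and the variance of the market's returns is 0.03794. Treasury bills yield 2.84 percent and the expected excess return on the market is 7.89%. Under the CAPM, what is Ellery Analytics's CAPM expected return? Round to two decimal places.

7.67%

β = Cov(R_i, R_m) / Var(R_m) = 0.02322 / 0.03794 = 0.6120
E(R) = R_f + β × MRP = 2.84% + 0.6120 × 7.89% = 7.67%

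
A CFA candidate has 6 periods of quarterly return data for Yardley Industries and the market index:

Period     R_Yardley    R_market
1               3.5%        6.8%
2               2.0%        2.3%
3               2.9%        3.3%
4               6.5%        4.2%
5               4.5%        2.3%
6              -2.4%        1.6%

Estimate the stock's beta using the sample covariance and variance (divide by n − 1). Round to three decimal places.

0.767

Mean R_i = (3.5 + 2.0 + 2.9 + 6.5 + 4.5 − 2.4) / 6 = 2.8333%
Mean R_m = (6.8 + 2.3 + 3.3 + 4.2 + 2.3 + 1.6) / 6 = 3.4167%
Σ(R_i − R̄_i)(R_m − R̄_m) = 13.6967  ⇒  Cov = 13.6967 / 5 = 2.7393
Σ(R_m − R̄_m)² = 17.8683  ⇒  Var(R_m) = 17.8683 / 5 = 3.5737
β = Cov / Var(R_m) = 2.7393 / 3.5737 = 0.7665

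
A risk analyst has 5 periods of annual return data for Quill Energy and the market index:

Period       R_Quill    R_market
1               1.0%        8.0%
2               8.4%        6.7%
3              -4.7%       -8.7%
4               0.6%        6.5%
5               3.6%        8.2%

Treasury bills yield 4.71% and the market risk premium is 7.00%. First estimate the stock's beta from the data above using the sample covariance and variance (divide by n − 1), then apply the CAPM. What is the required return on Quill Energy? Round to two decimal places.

8.13%

Mean R_i = (1.0 + 8.4 − 4.7 + 0.6 + 3.6) / 5 = 1.7800%
Mean R_m = (8.0 + 6.7 − 8.7 + 6.5 + 8.2) / 5 = 4.1400%
Σ(R_i − R̄_i)(R_m − R̄_m) = 101.7440  ⇒  Cov = 101.7440 / 4 = 25.4360
Σ(R_m − R̄_m)² = 208.3720  ⇒  Var(R_m) = 208.3720 / 4 = 52.0930
β = Cov / Var(R_m) = 25.4360 / 52.0930 = 0.4883
E(R) = R_f + β × MRP = 4.71% + 0.4883 × 7.00% = 8.13%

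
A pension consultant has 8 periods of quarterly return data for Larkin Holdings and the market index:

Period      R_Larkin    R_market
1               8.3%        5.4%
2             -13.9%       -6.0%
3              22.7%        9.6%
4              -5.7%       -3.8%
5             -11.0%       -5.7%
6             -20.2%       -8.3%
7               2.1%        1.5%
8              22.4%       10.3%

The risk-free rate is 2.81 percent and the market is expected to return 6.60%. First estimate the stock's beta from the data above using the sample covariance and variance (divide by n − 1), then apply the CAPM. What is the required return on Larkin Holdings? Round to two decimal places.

11.08%

Mean R_i = (8.3 − 13.9 + 22.7 − 5.7 − 11.0 − 20.2 + 2.1 + 22.4) / 8 = 0.5875%
Mean R_m = (5.4 − 6.0 + 9.6 − 3.8 − 5.7 − 8.3 + 1.5 + 10.3) / 8 = 0.3750%
Σ(R_i − R̄_i)(R_m − R̄_m) = 830.2675  ⇒  Cov = 830.2675 / 7 = 118.6096
Σ(R_m − R̄_m)² = 380.3550  ⇒  Var(R_m) = 380.3550 / 7 = 54.3364
β = Cov / Var(R_m) = 118.6096 / 54.3364 = 2.1829
MRP = 6.60% − 2.81% = 3.79%
E(R) = R_f + β × MRP = 2.81% + 2.1829 × 3.79% = 11.08%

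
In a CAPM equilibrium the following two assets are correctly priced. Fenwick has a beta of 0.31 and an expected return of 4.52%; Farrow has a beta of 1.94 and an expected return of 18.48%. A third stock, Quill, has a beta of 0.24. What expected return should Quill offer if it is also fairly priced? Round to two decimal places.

3.92%

MRP (SML slope) = (18.48% − 4.52%) / (1.94 − 0.31) = 13.96% / 1.63 = 8.5644%
R_f (intercept) = 4.52% − 0.31 × 8.5644% = 1.8650%
E(R_Quill) = R_f + β × MRP = 1.8650% + 0.24 × 8.5644% = 3.92%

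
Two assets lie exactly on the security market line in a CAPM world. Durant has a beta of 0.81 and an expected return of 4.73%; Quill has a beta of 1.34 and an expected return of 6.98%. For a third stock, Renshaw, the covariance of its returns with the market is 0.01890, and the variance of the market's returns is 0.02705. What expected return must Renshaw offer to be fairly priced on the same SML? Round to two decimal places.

4.26%

MRP = (6.98% − 4.73%) / (1.34 − 0.81) = 4.2453%
R_f = 4.73% − 0.81 × 4.2453% = 1.2913%
β_Renshaw = Cov / Var(R_m) = 0.01890 / 0.02705 = 0.6987
E(R_Renshaw) = R_f + β × MRP = 1.2913% + 0.6987 × 4.2453% = 4.26%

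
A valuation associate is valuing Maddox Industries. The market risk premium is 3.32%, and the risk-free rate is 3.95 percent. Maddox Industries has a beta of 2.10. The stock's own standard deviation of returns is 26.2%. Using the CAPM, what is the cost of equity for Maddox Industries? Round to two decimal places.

10.92%

E(R) = R_f + β × MRP = 3.95% + 2.10 × 3.32% = 10.92%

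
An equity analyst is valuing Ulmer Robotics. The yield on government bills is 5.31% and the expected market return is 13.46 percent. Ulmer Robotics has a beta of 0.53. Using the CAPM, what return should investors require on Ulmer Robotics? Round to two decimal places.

9.63%

Market risk premium = E(R_m) − R_f = 13.46% − 5.31% = 8.15%
E(R) = R_f + β × MRP = 5.31% + 0.53 × 8.15% = 9.63%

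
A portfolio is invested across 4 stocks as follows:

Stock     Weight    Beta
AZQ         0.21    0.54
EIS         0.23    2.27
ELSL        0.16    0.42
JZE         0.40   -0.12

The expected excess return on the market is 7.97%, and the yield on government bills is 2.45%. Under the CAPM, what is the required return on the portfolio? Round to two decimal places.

β_P = Σ w_i β_i = 0.21×0.54 + 0.23×2.27 + 0.16×0.42 + 0.40×-0.12 = 0.6547
E(R_P) = R_f + β_P × MRP = 2.45% + 0.6547 × 7.97% = 7.67%

7.67%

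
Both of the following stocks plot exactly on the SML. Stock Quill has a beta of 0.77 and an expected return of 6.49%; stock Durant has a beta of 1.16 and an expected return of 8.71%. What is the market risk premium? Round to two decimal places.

5.69%

Both satisfy E(R) = R_f + β·MRP, so the slope of the SML is
MRP = (8.71% − 6.49%) / (1.16 − 0.77) = 2.22% / 0.39 = 5.6923%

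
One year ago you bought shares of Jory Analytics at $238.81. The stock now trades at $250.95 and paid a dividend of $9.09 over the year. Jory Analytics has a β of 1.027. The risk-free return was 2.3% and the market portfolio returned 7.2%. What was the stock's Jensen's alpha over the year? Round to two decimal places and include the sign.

Realised HPR = (P1 + D1 − P0) / P0 = (250.95 + 9.09 − 238.81) / 238.81 = 21.23 / 238.81 = 8.8899%
MRP = 7.2% − 2.3% = 4.90%
CAPM required = R_f + β·MRP = 2.3% + 1.027 × 4.9% = 7.3323%
α = realised − required = 8.8899% − 7.3323% = +1.56%

+1.56%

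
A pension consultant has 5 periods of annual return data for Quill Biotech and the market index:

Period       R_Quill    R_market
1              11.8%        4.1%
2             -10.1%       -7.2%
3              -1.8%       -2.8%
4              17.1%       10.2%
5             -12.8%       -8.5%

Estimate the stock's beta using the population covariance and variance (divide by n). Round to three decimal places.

1.657

Mean R_i = (11.8 − 10.1 − 1.8 + 17.1 − 12.8) / 5 = 0.8400%
Mean R_m = (4.1 − 7.2 − 2.8 + 10.2 − 8.5) / 5 = -0.8400%
Σ(R_i − R̄_i)(R_m − R̄_m) = 412.8880  ⇒  Cov = 412.8880 / 5 = 82.5776
Σ(R_m − R̄_m)² = 249.2520  ⇒  Var(R_m) = 249.2520 / 5 = 49.8504
β = Cov / Var(R_m) = 82.5776 / 49.8504 = 1.6565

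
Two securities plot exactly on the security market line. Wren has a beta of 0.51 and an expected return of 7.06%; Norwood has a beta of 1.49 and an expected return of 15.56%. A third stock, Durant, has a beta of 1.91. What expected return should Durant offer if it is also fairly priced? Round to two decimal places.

19.20%

MRP (SML slope) = (15.56% − 7.06%) / (1.49 − 0.51) = 8.50% / 0.98 = 8.6735%
R_f (intercept) = 7.06% − 0.51 × 8.6735% = 2.6365%
E(R_Durant) = R_f + β × MRP = 2.6365% + 1.91 × 8.6735% = 19.20%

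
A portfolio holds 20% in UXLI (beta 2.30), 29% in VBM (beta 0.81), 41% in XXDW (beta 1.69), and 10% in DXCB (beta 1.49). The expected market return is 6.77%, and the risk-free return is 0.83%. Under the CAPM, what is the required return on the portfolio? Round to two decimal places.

β_P = Σ w_i β_i = 0.20×2.30 + 0.29×0.81 + 0.41×1.69 + 0.10×1.49 = 1.5368
MRP = 6.77% − 0.83% = 5.94%
E(R_P) = R_f + β_P × MRP = 0.83% + 1.5368 × 5.94% = 9.96%

9.96%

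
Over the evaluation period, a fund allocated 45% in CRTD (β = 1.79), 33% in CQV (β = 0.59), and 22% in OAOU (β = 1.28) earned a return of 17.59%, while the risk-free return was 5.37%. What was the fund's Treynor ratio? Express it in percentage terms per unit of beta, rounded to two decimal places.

β_P = 0.45×1.79 + 0.33×0.59 + 0.22×1.28 = 1.2818
Treynor = (R_P − R_f) / β_P = (17.59% − 5.37%) / 1.2818 = 12.22% / 1.2818 = 9.53%

9.53%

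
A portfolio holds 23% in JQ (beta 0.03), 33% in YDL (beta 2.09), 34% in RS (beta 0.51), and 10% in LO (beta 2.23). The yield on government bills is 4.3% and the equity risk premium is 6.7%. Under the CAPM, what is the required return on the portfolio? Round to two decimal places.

β_P = Σ w_i β_i = 0.23×0.03 + 0.33×2.09 + 0.34×0.51 + 0.10×2.23 = 1.0930
E(R_P) = R_f + β_P × MRP = 4.3% + 1.0930 × 6.7% = 11.62%

11.62%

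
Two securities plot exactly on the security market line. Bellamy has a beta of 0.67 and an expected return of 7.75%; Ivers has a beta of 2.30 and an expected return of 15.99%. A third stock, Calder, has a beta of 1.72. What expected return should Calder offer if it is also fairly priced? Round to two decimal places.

13.06%

MRP (SML slope) = (15.99% − 7.75%) / (2.30 − 0.67) = 8.24% / 1.63 = 5.0552%
R_f (intercept) = 7.75% − 0.67 × 5.0552% = 4.3630%
E(R_Calder) = R_f + β × MRP = 4.3630% + 1.72 × 5.0552% = 13.06%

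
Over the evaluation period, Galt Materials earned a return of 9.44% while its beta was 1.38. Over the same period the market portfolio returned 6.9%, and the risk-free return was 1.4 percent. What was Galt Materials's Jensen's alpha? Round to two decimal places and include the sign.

Market excess return = 6.9% − 1.4% = 5.50%
CAPM benchmark = R_f + β(R_m − R_f) = 1.4% + 1.38 × 5.5% = 8.9900%
α = actual − benchmark = 9.44% − 8.9900% = +0.45%

+0.45%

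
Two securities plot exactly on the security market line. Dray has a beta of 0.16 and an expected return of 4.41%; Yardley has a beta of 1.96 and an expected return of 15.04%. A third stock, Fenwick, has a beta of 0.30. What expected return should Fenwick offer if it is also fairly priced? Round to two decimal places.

5.24%

MRP (SML slope) = (15.04% − 4.41%) / (1.96 − 0.16) = 10.63% / 1.80 = 5.9056%
R_f (intercept) = 4.41% − 0.16 × 5.9056% = 3.4651%
E(R_Fenwick) = R_f + β × MRP = 3.4651% + 0.30 × 5.9056% = 5.24%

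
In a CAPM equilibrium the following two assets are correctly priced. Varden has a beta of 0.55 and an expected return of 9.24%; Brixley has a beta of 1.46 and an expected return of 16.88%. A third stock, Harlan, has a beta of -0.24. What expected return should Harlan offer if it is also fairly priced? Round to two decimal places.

MRP (SML slope) = (16.88% − 9.24%) / (1.46 − 0.55) = 7.64% / 0.91 = 8.3956%
R_f (intercept) = 9.24% − 0.55 × 8.3956% = 4.6224%
E(R_Harlan) = R_f + β × MRP = 4.6224% + -0.24 × 8.3956% = 2.61%

2.61%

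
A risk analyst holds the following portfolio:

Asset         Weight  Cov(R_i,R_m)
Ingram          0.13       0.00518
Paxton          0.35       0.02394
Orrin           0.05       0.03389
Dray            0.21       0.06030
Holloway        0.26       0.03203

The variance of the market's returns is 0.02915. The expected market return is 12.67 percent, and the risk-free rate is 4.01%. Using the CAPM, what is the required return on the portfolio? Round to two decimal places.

β_Ingram = 0.00518 / 0.02915 = 0.1777
β_Paxton = 0.02394 / 0.02915 = 0.8213
β_Orrin = 0.03389 / 0.02915 = 1.1626
β_Dray = 0.06030 / 0.02915 = 2.0686
β_Holloway = 0.03203 / 0.02915 = 1.0988
β_P = Σ w_i β_i = 0.13×0.1777 + 0.35×0.8213 + 0.05×1.1626 + 0.21×2.0686 + 0.26×1.0988 = 1.0888
MRP = 12.67% − 4.01% = 8.66%
E(R_P) = R_f + β_P × MRP = 4.01% + 1.0888 × 8.66% = 13.44%

13.44%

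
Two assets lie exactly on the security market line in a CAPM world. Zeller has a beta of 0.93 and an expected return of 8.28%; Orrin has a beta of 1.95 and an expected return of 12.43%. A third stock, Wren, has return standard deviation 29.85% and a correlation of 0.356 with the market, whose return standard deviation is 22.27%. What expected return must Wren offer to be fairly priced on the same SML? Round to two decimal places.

MRP = (12.43% − 8.28%) / (1.95 − 0.93) = 4.0686%
R_f = 8.28% − 0.93 × 4.0686% = 4.4962%
β_Wren = ρ·σ_i/σ_m = 0.356 × 29.85 / 22.27 = 0.4772
E(R_Wren) = R_f + β × MRP = 4.4962% + 0.4772 × 4.0686% = 6.44%

6.44%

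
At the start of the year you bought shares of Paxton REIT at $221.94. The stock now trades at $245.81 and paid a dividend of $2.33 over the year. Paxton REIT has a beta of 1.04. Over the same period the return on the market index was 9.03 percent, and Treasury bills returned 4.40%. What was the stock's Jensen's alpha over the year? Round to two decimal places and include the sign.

+2.59%

Realised HPR = (P1 + D1 − P0) / P0 = (245.81 + 2.33 − 221.94) / 221.94 = 26.20 / 221.94 = 11.8050%
MRP = 9.03% − 4.40% = 4.63%
CAPM required = R_f + β·MRP = 4.40% + 1.04 × 4.63% = 9.2152%
α = realised − required = 11.8050% − 9.2152% = +2.59%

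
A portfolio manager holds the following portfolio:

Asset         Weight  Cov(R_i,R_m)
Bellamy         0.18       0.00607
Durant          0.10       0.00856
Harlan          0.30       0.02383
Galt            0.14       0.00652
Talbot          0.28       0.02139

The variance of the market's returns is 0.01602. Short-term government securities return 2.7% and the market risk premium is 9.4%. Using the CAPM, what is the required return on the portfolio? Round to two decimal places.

β_Bellamy = 0.00607 / 0.01602 = 0.3789
β_Durant = 0.00856 / 0.01602 = 0.5343
β_Harlan = 0.02383 / 0.01602 = 1.4875
β_Galt = 0.00652 / 0.01602 = 0.4070
β_Talbot = 0.02139 / 0.01602 = 1.3352
β_P = Σ w_i β_i = 0.18×0.3789 + 0.10×0.5343 + 0.30×1.4875 + 0.14×0.4070 + 0.28×1.3352 = 0.9987
E(R_P) = R_f + β_P × MRP = 2.7% + 0.9987 × 9.4% = 12.09%

12.09%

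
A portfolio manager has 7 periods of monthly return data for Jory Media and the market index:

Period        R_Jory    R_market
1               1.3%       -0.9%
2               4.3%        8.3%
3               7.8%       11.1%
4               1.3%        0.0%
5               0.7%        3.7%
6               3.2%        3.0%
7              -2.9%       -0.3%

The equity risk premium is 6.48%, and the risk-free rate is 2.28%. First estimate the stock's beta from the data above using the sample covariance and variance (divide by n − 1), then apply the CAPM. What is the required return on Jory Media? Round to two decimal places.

Mean R_i = (1.3 + 4.3 + 7.8 + 1.3 + 0.7 + 3.2 − 2.9) / 7 = 2.2429%
Mean R_m = (-0.9 + 8.3 + 11.1 + 0.0 + 3.7 + 3.0 − 0.3) / 7 = 3.5571%
Σ(R_i − R̄_i)(R_m − R̄_m) = 78.3129  ⇒  Cov = 78.3129 / 6 = 13.0522
Σ(R_m − R̄_m)² = 127.1171  ⇒  Var(R_m) = 127.1171 / 6 = 21.1862
β = Cov / Var(R_m) = 13.0522 / 21.1862 = 0.6161
E(R) = R_f + β × MRP = 2.28% + 0.6161 × 6.48% = 6.27%

6.27%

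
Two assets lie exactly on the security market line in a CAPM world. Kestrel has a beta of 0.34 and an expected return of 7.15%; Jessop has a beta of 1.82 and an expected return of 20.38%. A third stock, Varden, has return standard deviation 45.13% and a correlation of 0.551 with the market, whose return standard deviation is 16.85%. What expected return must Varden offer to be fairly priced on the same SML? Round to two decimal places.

17.30%

MRP = (20.38% − 7.15%) / (1.82 − 0.34) = 8.9392%
R_f = 7.15% − 0.34 × 8.9392% = 4.1107%
β_Varden = ρ·σ_i/σ_m = 0.551 × 45.13 / 16.85 = 1.4758
E(R_Varden) = R_f + β × MRP = 4.1107% + 1.4758 × 8.9392% = 17.30%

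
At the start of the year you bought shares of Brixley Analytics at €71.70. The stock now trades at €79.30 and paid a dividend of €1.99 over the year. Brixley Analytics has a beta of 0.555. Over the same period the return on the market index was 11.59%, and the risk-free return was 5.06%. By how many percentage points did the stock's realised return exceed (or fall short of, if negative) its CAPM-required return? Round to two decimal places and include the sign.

+4.69%

Realised HPR = (P1 + D1 − P0) / P0 = (79.30 + 1.99 − 71.70) / 71.70 = 9.59 / 71.70 = 13.3752%
MRP = 11.59% − 5.06% = 6.53%
CAPM required = R_f + β·MRP = 5.06% + 0.555 × 6.53% = 8.68415%
α = realised − required = 13.3752% − 8.68415% = +4.69%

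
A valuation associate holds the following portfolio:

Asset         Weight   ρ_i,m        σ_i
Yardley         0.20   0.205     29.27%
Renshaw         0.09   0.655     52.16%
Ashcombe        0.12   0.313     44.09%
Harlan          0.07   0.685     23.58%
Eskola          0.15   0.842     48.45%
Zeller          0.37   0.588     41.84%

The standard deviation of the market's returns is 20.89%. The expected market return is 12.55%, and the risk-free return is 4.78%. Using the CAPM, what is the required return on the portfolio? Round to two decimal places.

β_Yardley = 0.205 × 29.27% / 20.89% = 0.2872
β_Renshaw = 0.655 × 52.16% / 20.89% = 1.6355
β_Ashcombe = 0.313 × 44.09% / 20.89% = 0.6606
β_Harlan = 0.685 × 23.58% / 20.89% = 0.7732
β_Eskola = 0.842 × 48.45% / 20.89% = 1.9528
β_Zeller = 0.588 × 41.84% / 20.89% = 1.1777
β_P = Σ w_i β_i = 0.20×0.2872 + 0.09×1.6355 + 0.12×0.6606 + 0.07×0.7732 + 0.15×1.9528 + 0.37×1.1777 = 1.0667
MRP = 12.55% − 4.78% = 7.77%
E(R_P) = R_f + β_P × MRP = 4.78% + 1.0667 × 7.77% = 13.07%

13.07%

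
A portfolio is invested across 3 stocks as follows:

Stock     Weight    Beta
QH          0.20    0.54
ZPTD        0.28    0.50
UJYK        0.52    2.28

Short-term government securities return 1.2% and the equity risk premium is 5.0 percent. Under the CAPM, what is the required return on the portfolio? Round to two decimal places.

8.37%

β_P = Σ w_i β_i = 0.20×0.54 + 0.28×0.50 + 0.52×2.28 = 1.4336
E(R_P) = R_f + β_P × MRP = 1.2% + 1.4336 × 5.0% = 8.37%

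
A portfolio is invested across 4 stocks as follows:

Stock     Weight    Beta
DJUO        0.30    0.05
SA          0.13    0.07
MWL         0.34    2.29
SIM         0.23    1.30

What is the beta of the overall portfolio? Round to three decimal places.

β_P = Σ w_i β_i = 0.30×0.05 + 0.13×0.07 + 0.34×2.29 + 0.23×1.30 = 1.1017

1.102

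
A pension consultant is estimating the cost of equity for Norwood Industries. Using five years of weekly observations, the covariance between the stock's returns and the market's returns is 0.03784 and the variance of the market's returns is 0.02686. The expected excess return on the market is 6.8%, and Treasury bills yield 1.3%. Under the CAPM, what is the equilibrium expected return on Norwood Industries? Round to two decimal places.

β = Cov(R_i, R_m) / Var(R_m) = 0.03784 / 0.02686 = 1.4088
E(R) = R_f + β × MRP = 1.3% + 1.4088 × 6.8% = 10.88%

10.88%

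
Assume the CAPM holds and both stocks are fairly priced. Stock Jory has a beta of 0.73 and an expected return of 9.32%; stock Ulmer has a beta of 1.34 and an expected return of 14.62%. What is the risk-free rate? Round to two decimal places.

Both satisfy E(R) = R_f + β·MRP, so the slope of the SML is
MRP = (14.62% − 9.32%) / (1.34 − 0.73) = 5.30% / 0.61 = 8.6885%
R_f = E(R_Jory) − β_Jory·MRP = 9.32% − 0.73 × 8.6885% = 2.9774%

2.98%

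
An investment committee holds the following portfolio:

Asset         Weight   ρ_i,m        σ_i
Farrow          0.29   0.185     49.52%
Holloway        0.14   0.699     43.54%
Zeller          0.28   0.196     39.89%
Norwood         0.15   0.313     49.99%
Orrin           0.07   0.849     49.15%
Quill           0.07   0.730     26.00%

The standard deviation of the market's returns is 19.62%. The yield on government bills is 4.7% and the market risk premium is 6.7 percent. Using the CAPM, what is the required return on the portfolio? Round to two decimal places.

β_Farrow = 0.185 × 49.52% / 19.62% = 0.4669
β_Holloway = 0.699 × 43.54% / 19.62% = 1.5512
β_Zeller = 0.196 × 39.89% / 19.62% = 0.3985
β_Norwood = 0.313 × 49.99% / 19.62% = 0.7975
β_Orrin = 0.849 × 49.15% / 19.62% = 2.1268
β_Quill = 0.730 × 26.00% / 19.62% = 0.9674
β_P = Σ w_i β_i = 0.29×0.4669 + 0.14×1.5512 + 0.28×0.3985 + 0.15×0.7975 + 0.07×2.1268 + 0.07×0.9674 = 0.8004
E(R_P) = R_f + β_P × MRP = 4.7% + 0.8004 × 6.7% = 10.06%

10.06%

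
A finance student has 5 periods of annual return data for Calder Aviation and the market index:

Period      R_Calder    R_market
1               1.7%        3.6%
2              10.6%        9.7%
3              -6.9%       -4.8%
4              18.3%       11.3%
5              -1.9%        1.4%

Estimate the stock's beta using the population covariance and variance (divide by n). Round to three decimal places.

1.494

Mean R_i = (1.7 + 10.6 − 6.9 + 18.3 − 1.9) / 5 = 4.3600%
Mean R_m = (3.6 + 9.7 − 4.8 + 11.3 + 1.4) / 5 = 4.2400%
Σ(R_i − R̄_i)(R_m − R̄_m) = 253.7580  ⇒  Cov = 253.7580 / 5 = 50.7516
Σ(R_m − R̄_m)² = 169.8520  ⇒  Var(R_m) = 169.8520 / 5 = 33.9704
β = Cov / Var(R_m) = 50.7516 / 33.9704 = 1.4940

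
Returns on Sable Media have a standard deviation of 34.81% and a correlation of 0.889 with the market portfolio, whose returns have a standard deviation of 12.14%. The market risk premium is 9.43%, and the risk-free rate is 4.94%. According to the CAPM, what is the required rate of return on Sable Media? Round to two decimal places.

28.98%

β = ρ × σ_i / σ_m = 0.889 × 34.81% / 12.14% = 2.5491
E(R) = 4.94% + 2.5491 × 9.43% = 28.98%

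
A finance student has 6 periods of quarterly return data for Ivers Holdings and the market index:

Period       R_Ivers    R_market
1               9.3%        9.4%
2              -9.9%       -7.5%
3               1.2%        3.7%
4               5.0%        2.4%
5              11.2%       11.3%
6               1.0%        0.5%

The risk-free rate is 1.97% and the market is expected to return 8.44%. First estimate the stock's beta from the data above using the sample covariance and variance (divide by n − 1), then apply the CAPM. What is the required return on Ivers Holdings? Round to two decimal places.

9.00%

Mean R_i = (9.3 − 9.9 + 1.2 + 5.0 + 11.2 + 1.0) / 6 = 2.9667%
Mean R_m = (9.4 − 7.5 + 3.7 + 2.4 + 11.3 + 0.5) / 6 = 3.3000%
Σ(R_i − R̄_i)(R_m − R̄_m) = 246.4300  ⇒  Cov = 246.4300 / 5 = 49.2860
Σ(R_m − R̄_m)² = 226.6600  ⇒  Var(R_m) = 226.6600 / 5 = 45.3320
β = Cov / Var(R_m) = 49.2860 / 45.3320 = 1.0872
MRP = 8.44% − 1.97% = 6.47%
E(R) = R_f + β × MRP = 1.97% + 1.0872 × 6.47% = 9.00%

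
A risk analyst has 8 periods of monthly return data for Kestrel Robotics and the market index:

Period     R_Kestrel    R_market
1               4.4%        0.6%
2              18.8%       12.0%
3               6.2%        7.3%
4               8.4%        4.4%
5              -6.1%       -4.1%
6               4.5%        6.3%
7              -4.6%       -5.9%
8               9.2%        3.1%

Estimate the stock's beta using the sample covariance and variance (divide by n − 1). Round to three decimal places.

1.205

Mean R_i = (4.4 + 18.8 + 6.2 + 8.4 − 6.1 + 4.5 − 4.6 + 9.2) / 8 = 5.1000%
Mean R_m = (0.6 + 12.0 + 7.3 + 4.4 − 4.1 + 6.3 − 5.9 + 3.1) / 8 = 2.9625%
Σ(R_i − R̄_i)(R_m − R̄_m) = 298.6100  ⇒  Cov = 298.6100 / 7 = 42.6586
Σ(R_m − R̄_m)² = 247.7188  ⇒  Var(R_m) = 247.7188 / 7 = 35.3884
β = Cov / Var(R_m) = 42.6586 / 35.3884 = 1.2054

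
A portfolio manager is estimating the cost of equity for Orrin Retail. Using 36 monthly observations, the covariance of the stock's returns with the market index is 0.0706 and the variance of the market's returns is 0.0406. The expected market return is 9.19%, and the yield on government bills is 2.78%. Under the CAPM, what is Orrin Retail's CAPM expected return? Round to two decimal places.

β = Cov(R_i, R_m) / Var(R_m) = 0.0706 / 0.0406 = 1.7389
MRP = 9.19% − 2.78% = 6.41%
E(R) = R_f + β × MRP = 2.78% + 1.7389 × 6.41% = 13.93%

13.93%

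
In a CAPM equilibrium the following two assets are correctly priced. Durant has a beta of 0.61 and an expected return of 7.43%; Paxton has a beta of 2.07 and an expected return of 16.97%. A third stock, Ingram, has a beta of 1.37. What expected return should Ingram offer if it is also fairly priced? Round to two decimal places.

12.40%

MRP (SML slope) = (16.97% − 7.43%) / (2.07 − 0.61) = 9.54% / 1.46 = 6.5342%
R_f (intercept) = 7.43% − 0.61 × 6.5342% = 3.4441%
E(R_Ingram) = R_f + β × MRP = 3.4441% + 1.37 × 6.5342% = 12.40%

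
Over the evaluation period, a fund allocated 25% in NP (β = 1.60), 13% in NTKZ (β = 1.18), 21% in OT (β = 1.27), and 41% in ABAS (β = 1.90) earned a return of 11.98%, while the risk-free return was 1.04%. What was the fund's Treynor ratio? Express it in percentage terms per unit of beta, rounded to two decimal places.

β_P = 0.25×1.60 + 0.13×1.18 + 0.21×1.27 + 0.41×1.90 = 1.5991
Treynor = (R_P − R_f) / β_P = (11.98% − 1.04%) / 1.5991 = 10.94% / 1.5991 = 6.84%

6.84%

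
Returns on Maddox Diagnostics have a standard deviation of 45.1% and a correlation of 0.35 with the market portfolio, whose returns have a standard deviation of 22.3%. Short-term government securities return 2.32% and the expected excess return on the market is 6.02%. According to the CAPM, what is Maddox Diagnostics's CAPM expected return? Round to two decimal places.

β = ρ × σ_i / σ_m = 0.35 × 45.1% / 22.3% = 0.7078
E(R) = 2.32% + 0.7078 × 6.02% = 6.58%

6.58%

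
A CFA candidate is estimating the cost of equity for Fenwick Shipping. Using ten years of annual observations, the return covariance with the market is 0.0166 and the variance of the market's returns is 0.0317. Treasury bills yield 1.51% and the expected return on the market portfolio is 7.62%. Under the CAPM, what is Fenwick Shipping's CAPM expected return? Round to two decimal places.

β = Cov(R_i, R_m) / Var(R_m) = 0.0166 / 0.0317 = 0.5237
MRP = 7.62% − 1.51% = 6.11%
E(R) = R_f + β × MRP = 1.51% + 0.5237 × 6.11% = 4.71%

4.71%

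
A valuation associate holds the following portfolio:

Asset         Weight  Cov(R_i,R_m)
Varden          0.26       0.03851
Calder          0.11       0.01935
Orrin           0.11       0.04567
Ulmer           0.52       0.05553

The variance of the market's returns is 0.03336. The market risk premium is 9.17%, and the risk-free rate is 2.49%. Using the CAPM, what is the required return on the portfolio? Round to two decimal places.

β_Varden = 0.03851 / 0.03336 = 1.1544
β_Calder = 0.01935 / 0.03336 = 0.5800
β_Orrin = 0.04567 / 0.03336 = 1.3690
β_Ulmer = 0.05553 / 0.03336 = 1.6646
β_P = Σ w_i β_i = 0.26×1.1544 + 0.11×0.5800 + 0.11×1.3690 + 0.52×1.6646 = 1.3801
E(R_P) = R_f + β_P × MRP = 2.49% + 1.3801 × 9.17% = 15.15%

15.15%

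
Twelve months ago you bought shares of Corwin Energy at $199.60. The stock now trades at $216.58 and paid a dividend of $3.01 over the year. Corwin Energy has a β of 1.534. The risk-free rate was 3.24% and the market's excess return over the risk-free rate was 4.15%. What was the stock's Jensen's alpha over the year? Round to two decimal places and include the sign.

+0.41%

Realised HPR = (P1 + D1 − P0) / P0 = (216.58 + 3.01 − 199.60) / 199.60 = 19.99 / 199.60 = 10.0150%
CAPM required = R_f + β·MRP = 3.24% + 1.534 × 4.15% = 9.60610%
α = realised − required = 10.0150% − 9.60610% = +0.41%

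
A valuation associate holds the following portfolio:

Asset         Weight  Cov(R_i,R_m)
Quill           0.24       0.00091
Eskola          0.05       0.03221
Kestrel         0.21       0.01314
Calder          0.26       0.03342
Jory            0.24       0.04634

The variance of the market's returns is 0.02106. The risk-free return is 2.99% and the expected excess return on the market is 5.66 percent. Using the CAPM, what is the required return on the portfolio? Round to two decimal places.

β_Quill = 0.00091 / 0.02106 = 0.0432
β_Eskola = 0.03221 / 0.02106 = 1.5294
β_Kestrel = 0.01314 / 0.02106 = 0.6239
β_Calder = 0.03342 / 0.02106 = 1.5869
β_Jory = 0.04634 / 0.02106 = 2.2004
β_P = Σ w_i β_i = 0.24×0.0432 + 0.05×1.5294 + 0.21×0.6239 + 0.26×1.5869 + 0.24×2.2004 = 1.1585
E(R_P) = R_f + β_P × MRP = 2.99% + 1.1585 × 5.66% = 9.55%

9.55%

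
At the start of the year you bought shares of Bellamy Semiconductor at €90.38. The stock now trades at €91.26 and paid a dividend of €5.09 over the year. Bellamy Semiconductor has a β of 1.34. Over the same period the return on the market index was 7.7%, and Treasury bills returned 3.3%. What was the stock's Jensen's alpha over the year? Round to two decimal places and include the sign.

Realised HPR = (P1 + D1 − P0) / P0 = (91.26 + 5.09 − 90.38) / 90.38 = 5.97 / 90.38 = 6.6054%
MRP = 7.7% − 3.3% = 4.40%
CAPM required = R_f + β·MRP = 3.3% + 1.34 × 4.4% = 9.1960%
α = realised − required = 6.6054% − 9.1960% = -2.59%

-2.59%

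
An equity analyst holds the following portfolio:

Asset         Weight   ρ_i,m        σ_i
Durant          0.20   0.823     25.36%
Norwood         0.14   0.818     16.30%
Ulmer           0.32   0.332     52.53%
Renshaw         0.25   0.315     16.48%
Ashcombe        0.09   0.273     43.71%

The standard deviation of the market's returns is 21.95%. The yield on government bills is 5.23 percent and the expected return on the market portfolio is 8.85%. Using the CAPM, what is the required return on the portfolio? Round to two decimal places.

7.54%

β_Durant = 0.823 × 25.36% / 21.95% = 0.9509
β_Norwood = 0.818 × 16.30% / 21.95% = 0.6074
β_Ulmer = 0.332 × 52.53% / 21.95% = 0.7945
β_Renshaw = 0.315 × 16.48% / 21.95% = 0.2365
β_Ashcombe = 0.273 × 43.71% / 21.95% = 0.5436
β_P = Σ w_i β_i = 0.20×0.9509 + 0.14×0.6074 + 0.32×0.7945 + 0.25×0.2365 + 0.09×0.5436 = 0.6375
MRP = 8.85% − 5.23% = 3.62%
E(R_P) = R_f + β_P × MRP = 5.23% + 0.6375 × 3.62% = 7.54%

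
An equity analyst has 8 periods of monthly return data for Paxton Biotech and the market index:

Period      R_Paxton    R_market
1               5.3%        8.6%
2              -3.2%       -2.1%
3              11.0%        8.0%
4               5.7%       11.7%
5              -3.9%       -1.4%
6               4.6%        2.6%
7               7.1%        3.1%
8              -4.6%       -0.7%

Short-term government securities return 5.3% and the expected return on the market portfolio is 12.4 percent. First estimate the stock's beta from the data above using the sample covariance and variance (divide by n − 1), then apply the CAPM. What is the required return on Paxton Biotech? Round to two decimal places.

Mean R_i = (5.3 − 3.2 + 11.0 + 5.7 − 3.9 + 4.6 + 7.1 − 4.6) / 8 = 2.7500%
Mean R_m = (8.6 − 2.1 + 8.0 + 11.7 − 1.4 + 2.6 + 3.1 − 0.7) / 8 = 3.7250%
Σ(R_i − R̄_i)(R_m − R̄_m) = 167.6900  ⇒  Cov = 167.6900 / 7 = 23.9557
Σ(R_m − R̄_m)² = 187.0750  ⇒  Var(R_m) = 187.0750 / 7 = 26.7250
β = Cov / Var(R_m) = 23.9557 / 26.7250 = 0.8964
MRP = 12.4% − 5.3% = 7.10%
E(R) = R_f + β × MRP = 5.3% + 0.8964 × 7.1% = 11.66%

11.66%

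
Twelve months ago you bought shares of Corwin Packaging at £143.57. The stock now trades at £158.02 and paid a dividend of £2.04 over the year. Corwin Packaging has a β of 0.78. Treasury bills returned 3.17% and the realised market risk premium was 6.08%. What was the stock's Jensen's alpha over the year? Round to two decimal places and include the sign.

Realised HPR = (P1 + D1 − P0) / P0 = (158.02 + 2.04 − 143.57) / 143.57 = 16.49 / 143.57 = 11.4857%
CAPM required = R_f + β·MRP = 3.17% + 0.78 × 6.08% = 7.9124%
α = realised − required = 11.4857% − 7.9124% = +3.57%

+3.57%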